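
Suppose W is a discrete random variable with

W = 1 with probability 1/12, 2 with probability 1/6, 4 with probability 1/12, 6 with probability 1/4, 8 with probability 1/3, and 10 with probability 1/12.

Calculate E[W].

5.75

E[W] = Σ w·P(W=w)
 = 1·1/12 + 2·1/6 + 4·1/12 + 6·1/4 + 8·1/3 + 10·1/12
 = 1/12 + 1/3 + 1/3 + 3/2 + 8/3 + 5/6
 = 23/4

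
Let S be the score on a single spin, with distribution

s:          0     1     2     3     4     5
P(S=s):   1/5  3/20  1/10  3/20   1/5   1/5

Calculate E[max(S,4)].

E[max(S,4)] = Σ max(s,4)·P(S=s)
 = 4·1/5 + 4·3/20 + 4·1/10 + 4·3/20 + 4·1/5 + 5·1/5
 = 4/5 + 3/5 + 2/5 + 3/5 + 4/5 + 1
 = 21/5

4.2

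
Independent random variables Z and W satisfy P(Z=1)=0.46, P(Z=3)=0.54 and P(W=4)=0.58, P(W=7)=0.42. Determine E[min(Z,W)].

2.08

E[min(Z,W)] = Σ_z Σ_w min(z,w) · P(Z=z)P(W=w)
 = 1·0.2668 + 1·0.1932 + 3·0.3132 + 3·0.2268
 = 0.2668 + 0.1932 + 0.9396 + 0.6804
 = 2.08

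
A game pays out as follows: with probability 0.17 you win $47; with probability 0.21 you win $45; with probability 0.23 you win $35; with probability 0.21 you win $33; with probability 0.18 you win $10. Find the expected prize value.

E[payout] = 47·0.17 + 45·0.21 + 35·0.23 + 33·0.21 + 10·0.18
 = 7.99 + 9.45 + 8.05 + 6.93 + 1.8
 = 34.22

34.22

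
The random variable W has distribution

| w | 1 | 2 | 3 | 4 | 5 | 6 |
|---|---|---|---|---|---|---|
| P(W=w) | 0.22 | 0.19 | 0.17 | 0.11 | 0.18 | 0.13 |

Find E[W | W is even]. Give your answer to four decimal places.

P(W is even) = 0.19 + 0.11 + 0.13 = 0.43.
E[W | W is even] = [2·0.19 + 4·0.11 + 6·0.13] / 0.43
 = 1.6 / 0.43
 = 160/43

3.7209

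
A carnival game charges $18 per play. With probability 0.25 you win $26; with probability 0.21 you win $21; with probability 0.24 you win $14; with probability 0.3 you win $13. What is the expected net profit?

0.17

E[payout] = 26·0.25 + 21·0.21 + 14·0.24 + 13·0.3
 = 6.5 + 4.41 + 3.36 + 3.9
 = 18.17
Net = 18.17 - 18 = 0.17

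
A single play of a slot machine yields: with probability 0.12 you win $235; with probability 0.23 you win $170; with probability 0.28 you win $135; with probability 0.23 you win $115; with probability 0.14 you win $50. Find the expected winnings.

138.55

E[payout] = 235·0.12 + 170·0.23 + 135·0.28 + 115·0.23 + 50·0.14
 = 28.2 + 39.1 + 37.8 + 26.45 + 7
 = 138.55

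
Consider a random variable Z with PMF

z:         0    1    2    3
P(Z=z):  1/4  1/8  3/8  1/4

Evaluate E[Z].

E[Z] = Σ z·P(Z=z)
 = 0·1/4 + 1·1/8 + 2·3/8 + 3·1/4
 = 0 + 1/8 + 3/4 + 3/4
 = 13/8

1.625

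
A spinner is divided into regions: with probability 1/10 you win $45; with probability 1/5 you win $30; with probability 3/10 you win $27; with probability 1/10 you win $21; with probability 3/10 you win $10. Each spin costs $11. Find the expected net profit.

12.7

E[payout] = 45·1/10 + 30·1/5 + 27·3/10 + 21·1/10 + 10·3/10
 = 9/2 + 6 + 81/10 + 21/10 + 3
 = 237/10
Net = 237/10 - 11 = 127/10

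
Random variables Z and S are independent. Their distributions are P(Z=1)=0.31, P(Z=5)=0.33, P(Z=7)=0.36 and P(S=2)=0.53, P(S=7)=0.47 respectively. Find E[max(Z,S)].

E[max(Z,S)] = Σ_z Σ_s max(z,s) · P(Z=z)P(S=s)
 = 2·0.1643 + 7·0.1457 + 5·0.1749 + 7·0.1551 + 7·0.1908 + 7·0.1692
 = 0.3286 + 1.0199 + 0.8745 + 1.0857 + 1.3356 + 1.1844
 = 5.8287

5.8287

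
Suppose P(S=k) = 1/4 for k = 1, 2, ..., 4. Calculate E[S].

2.5

E[S] = Σ s·P(S=s)
 = 1·1/4 + 2·1/4 + 3·1/4 + 4·1/4
 = 1/4 + 1/2 + 3/4 + 1
 = 5/2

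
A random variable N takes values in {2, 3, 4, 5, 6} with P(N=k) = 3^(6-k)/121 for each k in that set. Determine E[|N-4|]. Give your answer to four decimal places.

1.6033

E[|N-4|] = Σ |n-4|·P(N=n)
 = 2·81/121 + 1·27/121 + 0·9/121 + 1·3/121 + 2·1/121
 = 162/121 + 27/121 + 0 + 3/121 + 2/121
 = 194/121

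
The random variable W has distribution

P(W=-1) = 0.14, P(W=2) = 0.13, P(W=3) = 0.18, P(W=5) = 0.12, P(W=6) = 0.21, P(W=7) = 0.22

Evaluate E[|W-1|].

3.62

E[|W-1|] = Σ |w-1|·P(W=w)
 = 2·0.14 + 1·0.13 + 2·0.18 + 4·0.12 + 5·0.21 + 6·0.22
 = 0.28 + 0.13 + 0.36 + 0.48 + 1.05 + 1.32
 = 3.62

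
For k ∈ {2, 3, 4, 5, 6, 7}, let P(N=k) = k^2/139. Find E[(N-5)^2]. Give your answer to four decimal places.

2.3022

E[(N-5)^2] = Σ (n-5)^2·P(N=n)
 = 9·4/139 + 4·9/139 + 1·16/139 + 0·25/139 + 1·36/139 + 4·49/139
 = 36/139 + 36/139 + 16/139 + 0 + 36/139 + 196/139
 = 320/139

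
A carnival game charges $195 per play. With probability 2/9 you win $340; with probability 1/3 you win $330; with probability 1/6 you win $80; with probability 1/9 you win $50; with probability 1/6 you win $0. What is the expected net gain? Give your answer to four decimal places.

E[payout] = 340·2/9 + 330·1/3 + 80·1/6 + 50·1/9 + 0·1/6
 = 680/9 + 110 + 40/3 + 50/9 + 0
 = 1840/9
Net = 1840/9 - 195 = 85/9

9.4444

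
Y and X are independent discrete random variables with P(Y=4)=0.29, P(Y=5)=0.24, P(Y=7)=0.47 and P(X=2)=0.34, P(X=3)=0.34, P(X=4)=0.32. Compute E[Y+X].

E[Y+X] = Σ_y Σ_x (y+x) · P(Y=y)P(X=x)
 = 6·0.0986 + 7·0.0986 + 8·0.0928 + 7·0.0816 + 8·0.0816 + 9·0.0768 + 9·0.1598 + 10·0.1598 + 11·0.1504
 = 0.5916 + 0.6902 + 0.7424 + 0.5712 + 0.6528 + 0.6912 + 1.4382 + 1.598 + 1.6544
 = 8.63

8.63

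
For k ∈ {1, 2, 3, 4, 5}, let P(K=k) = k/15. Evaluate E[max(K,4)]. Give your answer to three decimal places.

E[max(K,4)] = Σ max(k,4)·P(K=k)
 = 4·1/15 + 4·2/15 + 4·1/5 + 4·4/15 + 5·1/3
 = 4/15 + 8/15 + 4/5 + 16/15 + 5/3
 = 13/3

4.333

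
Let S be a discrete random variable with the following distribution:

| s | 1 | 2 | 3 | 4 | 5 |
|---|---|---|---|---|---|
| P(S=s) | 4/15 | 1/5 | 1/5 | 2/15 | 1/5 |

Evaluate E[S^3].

40.8

E[S^3] = Σ s^3·P(S=s)
 = 1·4/15 + 8·1/5 + 27·1/5 + 64·2/15 + 125·1/5
 = 4/15 + 8/5 + 27/5 + 128/15 + 25
 = 204/5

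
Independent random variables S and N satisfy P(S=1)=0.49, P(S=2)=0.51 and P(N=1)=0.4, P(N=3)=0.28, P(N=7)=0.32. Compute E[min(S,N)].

1.306

E[min(S,N)] = Σ_s Σ_n min(s,n) · P(S=s)P(N=n)
 = 1·0.196 + 1·0.1372 + 1·0.1568 + 1·0.204 + 2·0.1428 + 2·0.1632
 = 0.196 + 0.1372 + 0.1568 + 0.204 + 0.2856 + 0.3264
 = 1.306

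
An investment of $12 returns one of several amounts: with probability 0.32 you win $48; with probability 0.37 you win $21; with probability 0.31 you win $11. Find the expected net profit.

E[payout] = 48·0.32 + 21·0.37 + 11·0.31
 = 15.36 + 7.77 + 3.41
 = 26.54
Net = 26.54 - 12 = 14.54

14.54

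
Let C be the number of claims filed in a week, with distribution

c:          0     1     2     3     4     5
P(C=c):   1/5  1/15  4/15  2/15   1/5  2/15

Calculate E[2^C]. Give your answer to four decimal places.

E[2^C] = Σ 2^c·P(C=c)
 = 1·1/5 + 2·1/15 + 4·4/15 + 8·2/15 + 16·1/5 + 32·2/15
 = 1/5 + 2/15 + 16/15 + 16/15 + 16/5 + 64/15
 = 149/15

9.9333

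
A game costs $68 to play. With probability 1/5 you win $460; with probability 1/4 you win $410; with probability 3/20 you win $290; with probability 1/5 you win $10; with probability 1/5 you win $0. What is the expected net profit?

172

E[payout] = 460·1/5 + 410·1/4 + 290·3/20 + 10·1/5 + 0·1/5
 = 92 + 205/2 + 87/2 + 2 + 0
 = 240
Net = 240 - 68 = 172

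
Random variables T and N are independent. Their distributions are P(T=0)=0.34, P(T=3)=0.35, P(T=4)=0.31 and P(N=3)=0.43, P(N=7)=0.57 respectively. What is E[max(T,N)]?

E[max(T,N)] = Σ_t Σ_n max(t,n) · P(T=t)P(N=n)
 = 3·0.1462 + 7·0.1938 + 3·0.1505 + 7·0.1995 + 4·0.1333 + 7·0.1767
 = 0.4386 + 1.3566 + 0.4515 + 1.3965 + 0.5332 + 1.2369
 = 5.4133

5.4133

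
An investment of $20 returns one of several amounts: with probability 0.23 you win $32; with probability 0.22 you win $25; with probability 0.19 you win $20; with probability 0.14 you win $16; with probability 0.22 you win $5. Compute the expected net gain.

E[payout] = 32·0.23 + 25·0.22 + 20·0.19 + 16·0.14 + 5·0.22
 = 7.36 + 5.5 + 3.8 + 2.24 + 1.1
 = 20
Net = 20 - 20 = 0

0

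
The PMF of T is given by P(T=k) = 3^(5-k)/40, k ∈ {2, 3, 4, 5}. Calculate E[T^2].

E[T^2] = Σ t^2·P(T=t)
 = 4·27/40 + 9·9/40 + 16·3/40 + 25·1/40
 = 27/10 + 81/40 + 6/5 + 5/8
 = 131/20

6.55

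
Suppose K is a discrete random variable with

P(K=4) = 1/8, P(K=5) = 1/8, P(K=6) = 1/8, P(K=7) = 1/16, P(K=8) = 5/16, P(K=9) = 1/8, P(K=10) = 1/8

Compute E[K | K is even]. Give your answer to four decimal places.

P(K is even) = 1/8 + 1/8 + 5/16 + 1/8 = 11/16.
E[K | K is even] = [4·1/8 + 6·1/8 + 8·5/16 + 10·1/8] / (11/16)
 = 5 / (11/16)
 = 80/11

7.2727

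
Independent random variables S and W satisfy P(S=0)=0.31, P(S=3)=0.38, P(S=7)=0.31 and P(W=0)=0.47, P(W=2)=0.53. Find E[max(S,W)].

3.6386

E[max(S,W)] = Σ_s Σ_w max(s,w) · P(S=s)P(W=w)
 = 0·0.1457 + 2·0.1643 + 3·0.1786 + 3·0.2014 + 7·0.1457 + 7·0.1643
 = 0 + 0.3286 + 0.5358 + 0.6042 + 1.0199 + 1.1501
 = 3.6386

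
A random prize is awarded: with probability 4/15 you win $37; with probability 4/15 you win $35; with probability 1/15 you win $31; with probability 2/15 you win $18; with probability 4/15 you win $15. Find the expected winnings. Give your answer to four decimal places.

27.6667

E[payout] = 37·4/15 + 35·4/15 + 31·1/15 + 18·2/15 + 15·4/15
 = 148/15 + 28/3 + 31/15 + 12/5 + 4
 = 83/3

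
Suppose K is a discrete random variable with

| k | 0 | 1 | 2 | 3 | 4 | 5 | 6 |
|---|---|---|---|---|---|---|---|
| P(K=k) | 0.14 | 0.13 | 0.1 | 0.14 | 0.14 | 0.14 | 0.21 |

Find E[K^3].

76.53

E[K^3] = Σ k^3·P(K=k)
 = 0·0.14 + 1·0.13 + 8·0.1 + 27·0.14 + 64·0.14 + 125·0.14 + 216·0.21
 = 0 + 0.13 + 0.8 + 3.78 + 8.96 + 17.5 + 45.36
 = 76.53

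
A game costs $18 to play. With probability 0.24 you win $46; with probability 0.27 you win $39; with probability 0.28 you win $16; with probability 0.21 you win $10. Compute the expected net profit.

10.15

E[payout] = 46·0.24 + 39·0.27 + 16·0.28 + 10·0.21
 = 11.04 + 10.53 + 4.48 + 2.1
 = 28.15
Net = 28.15 - 18 = 10.15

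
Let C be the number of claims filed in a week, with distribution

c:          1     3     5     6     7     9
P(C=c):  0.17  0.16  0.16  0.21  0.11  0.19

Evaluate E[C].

5.19

E[C] = Σ c·P(C=c)
 = 1·0.17 + 3·0.16 + 5·0.16 + 6·0.21 + 7·0.11 + 9·0.19
 = 0.17 + 0.48 + 0.8 + 1.26 + 0.77 + 1.71
 = 5.19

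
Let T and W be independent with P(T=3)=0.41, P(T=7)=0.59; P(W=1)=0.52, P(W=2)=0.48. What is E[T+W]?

E[T+W] = Σ_t Σ_w (t+w) · P(T=t)P(W=w)
 = 4·0.2132 + 5·0.1968 + 8·0.3068 + 9·0.2832
 = 0.8528 + 0.984 + 2.4544 + 2.5488
 = 6.84

6.84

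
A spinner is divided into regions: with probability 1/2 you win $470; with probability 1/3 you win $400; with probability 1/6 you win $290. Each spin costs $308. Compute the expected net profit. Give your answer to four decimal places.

108.6667

E[payout] = 470·1/2 + 400·1/3 + 290·1/6
 = 235 + 400/3 + 145/3
 = 1250/3
Net = 1250/3 - 308 = 326/3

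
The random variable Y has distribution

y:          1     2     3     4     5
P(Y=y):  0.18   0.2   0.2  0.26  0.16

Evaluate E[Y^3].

E[Y^3] = Σ y^3·P(Y=y)
 = 1·0.18 + 8·0.2 + 27·0.2 + 64·0.26 + 125·0.16
 = 0.18 + 1.6 + 5.4 + 16.64 + 20
 = 43.82

43.82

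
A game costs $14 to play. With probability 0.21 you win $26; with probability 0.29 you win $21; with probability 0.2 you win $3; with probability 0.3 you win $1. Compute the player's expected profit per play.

-1.55

E[payout] = 26·0.21 + 21·0.29 + 3·0.2 + 1·0.3
 = 5.46 + 6.09 + 0.6 + 0.3
 = 12.45
Net = 12.45 - 14 = -1.55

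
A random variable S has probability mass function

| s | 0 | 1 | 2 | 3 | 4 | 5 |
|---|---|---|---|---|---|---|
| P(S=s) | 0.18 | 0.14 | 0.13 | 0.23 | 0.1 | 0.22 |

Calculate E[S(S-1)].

E[S(S-1)] = Σ s(s-1)·P(S=s)
 = 0·0.18 + 0·0.14 + 2·0.13 + 6·0.23 + 12·0.1 + 20·0.22
 = 0 + 0 + 0.26 + 1.38 + 1.2 + 4.4
 = 7.24

7.24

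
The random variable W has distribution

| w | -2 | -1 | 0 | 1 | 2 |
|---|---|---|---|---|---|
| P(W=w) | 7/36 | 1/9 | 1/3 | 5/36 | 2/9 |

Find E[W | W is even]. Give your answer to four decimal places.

0.0741

P(W is even) = 7/36 + 1/3 + 2/9 = 3/4.
E[W | W is even] = [(-2)·7/36 + 0·1/3 + 2·2/9] / (3/4)
 = 1/18 / (3/4)
 = 2/27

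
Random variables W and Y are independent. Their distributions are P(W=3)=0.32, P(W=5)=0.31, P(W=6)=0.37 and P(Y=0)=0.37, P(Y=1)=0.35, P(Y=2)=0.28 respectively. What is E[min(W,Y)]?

E[min(W,Y)] = Σ_w Σ_y min(w,y) · P(W=w)P(Y=y)
 = 0·0.1184 + 1·0.112 + 2·0.0896 + 0·0.1147 + 1·0.1085 + 2·0.0868 + 0·0.1369 + 1·0.1295 + 2·0.1036
 = 0 + 0.112 + 0.1792 + 0 + 0.1085 + 0.1736 + 0 + 0.1295 + 0.2072
 = 0.91

0.91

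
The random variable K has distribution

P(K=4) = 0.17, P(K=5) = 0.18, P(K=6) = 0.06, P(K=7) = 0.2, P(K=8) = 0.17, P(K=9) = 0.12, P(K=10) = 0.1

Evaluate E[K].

6.78

E[K] = Σ k·P(K=k)
 = 4·0.17 + 5·0.18 + 6·0.06 + 7·0.2 + 8·0.17 + 9·0.12 + 10·0.1
 = 0.68 + 0.9 + 0.36 + 1.4 + 1.36 + 1.08 + 1
 = 6.78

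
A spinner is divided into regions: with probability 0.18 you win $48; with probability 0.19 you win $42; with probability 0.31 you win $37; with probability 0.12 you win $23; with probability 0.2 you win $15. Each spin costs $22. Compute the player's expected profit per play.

11.85

E[payout] = 48·0.18 + 42·0.19 + 37·0.31 + 23·0.12 + 15·0.2
 = 8.64 + 7.98 + 11.47 + 2.76 + 3
 = 33.85
Net = 33.85 - 22 = 11.85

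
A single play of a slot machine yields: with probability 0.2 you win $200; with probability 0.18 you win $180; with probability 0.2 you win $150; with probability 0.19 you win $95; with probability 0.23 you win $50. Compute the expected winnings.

E[payout] = 200·0.2 + 180·0.18 + 150·0.2 + 95·0.19 + 50·0.23
 = 40 + 32.4 + 30 + 18.05 + 11.5
 = 131.95

131.95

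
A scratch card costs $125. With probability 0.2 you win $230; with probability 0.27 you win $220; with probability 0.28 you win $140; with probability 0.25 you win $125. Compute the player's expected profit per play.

E[payout] = 230·0.2 + 220·0.27 + 140·0.28 + 125·0.25
 = 46 + 59.4 + 39.2 + 31.25
 = 175.85
Net = 175.85 - 125 = 50.85

50.85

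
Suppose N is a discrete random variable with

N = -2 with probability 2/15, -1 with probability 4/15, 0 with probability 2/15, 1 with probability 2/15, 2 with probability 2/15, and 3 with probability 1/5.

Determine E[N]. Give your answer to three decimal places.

E[N] = Σ n·P(N=n)
 = (-2)·2/15 + (-1)·4/15 + 0·2/15 + 1·2/15 + 2·2/15 + 3·1/5
 = (-4/15) + (-4/15) + 0 + 2/15 + 4/15 + 3/5
 = 7/15

0.467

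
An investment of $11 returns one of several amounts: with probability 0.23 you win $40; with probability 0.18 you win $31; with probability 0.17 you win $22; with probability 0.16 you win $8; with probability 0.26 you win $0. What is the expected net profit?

8.8

E[payout] = 40·0.23 + 31·0.18 + 22·0.17 + 8·0.16 + 0·0.26
 = 9.2 + 5.58 + 3.74 + 1.28 + 0
 = 19.8
Net = 19.8 - 11 = 8.8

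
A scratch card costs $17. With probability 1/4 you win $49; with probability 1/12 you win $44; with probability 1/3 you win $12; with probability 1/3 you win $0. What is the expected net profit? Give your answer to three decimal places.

E[payout] = 49·1/4 + 44·1/12 + 12·1/3 + 0·1/3
 = 49/4 + 11/3 + 4 + 0
 = 239/12
Net = 239/12 - 17 = 35/12

2.917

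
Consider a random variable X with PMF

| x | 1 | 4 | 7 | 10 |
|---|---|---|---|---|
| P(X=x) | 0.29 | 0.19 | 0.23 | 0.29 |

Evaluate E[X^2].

43.6

E[X^2] = Σ x^2·P(X=x)
 = 1·0.29 + 16·0.19 + 49·0.23 + 100·0.29
 = 0.29 + 3.04 + 11.27 + 29
 = 43.6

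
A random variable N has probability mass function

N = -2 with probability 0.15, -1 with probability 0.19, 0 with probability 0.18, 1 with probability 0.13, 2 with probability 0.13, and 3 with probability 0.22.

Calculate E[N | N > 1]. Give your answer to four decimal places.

2.6286

P(N > 1) = 0.13 + 0.22 = 0.35.
E[N | N > 1] = [2·0.13 + 3·0.22] / 0.35
 = 0.92 / 0.35
 = 92/35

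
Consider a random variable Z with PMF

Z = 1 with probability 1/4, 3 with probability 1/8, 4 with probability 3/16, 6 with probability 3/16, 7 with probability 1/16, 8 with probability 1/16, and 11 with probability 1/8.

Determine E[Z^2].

33.3125

E[Z^2] = Σ z^2·P(Z=z)
 = 1·1/4 + 9·1/8 + 16·3/16 + 36·3/16 + 49·1/16 + 64·1/16 + 121·1/8
 = 1/4 + 9/8 + 3 + 27/4 + 49/16 + 4 + 121/8
 = 533/16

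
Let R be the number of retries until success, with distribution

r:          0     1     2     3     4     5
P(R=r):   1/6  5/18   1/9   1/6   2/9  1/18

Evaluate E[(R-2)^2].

E[(R-2)^2] = Σ (r-2)^2·P(R=r)
 = 4·1/6 + 1·5/18 + 0·1/9 + 1·1/6 + 4·2/9 + 9·1/18
 = 2/3 + 5/18 + 0 + 1/6 + 8/9 + 1/2
 = 5/2

2.5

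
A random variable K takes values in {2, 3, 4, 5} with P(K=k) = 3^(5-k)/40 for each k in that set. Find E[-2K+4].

-0.9

E[-2K+4] = Σ (-2k+4)·P(K=k)
 = 0·27/40 + (-2)·9/40 + (-4)·3/40 + (-6)·1/40
 = 0 + (-9/20) + (-3/10) + (-3/20)
 = -9/10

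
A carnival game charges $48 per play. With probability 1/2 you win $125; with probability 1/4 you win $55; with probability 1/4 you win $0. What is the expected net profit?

28.25

E[payout] = 125·1/2 + 55·1/4 + 0·1/4
 = 125/2 + 55/4 + 0
 = 305/4
Net = 305/4 - 48 = 113/4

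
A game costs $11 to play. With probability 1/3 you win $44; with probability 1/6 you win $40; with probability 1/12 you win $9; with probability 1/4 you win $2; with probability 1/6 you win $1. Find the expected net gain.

11.75

E[payout] = 44·1/3 + 40·1/6 + 9·1/12 + 2·1/4 + 1·1/6
 = 44/3 + 20/3 + 3/4 + 1/2 + 1/6
 = 91/4
Net = 91/4 - 11 = 47/4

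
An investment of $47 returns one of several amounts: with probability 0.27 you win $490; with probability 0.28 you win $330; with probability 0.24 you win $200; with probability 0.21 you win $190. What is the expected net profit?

E[payout] = 490·0.27 + 330·0.28 + 200·0.24 + 190·0.21
 = 132.3 + 92.4 + 48 + 39.9
 = 312.6
Net = 312.6 - 47 = 265.6

265.6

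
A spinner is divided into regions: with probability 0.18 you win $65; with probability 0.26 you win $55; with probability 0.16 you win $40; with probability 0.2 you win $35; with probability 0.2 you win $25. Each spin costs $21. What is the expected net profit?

E[payout] = 65·0.18 + 55·0.26 + 40·0.16 + 35·0.2 + 25·0.2
 = 11.7 + 14.3 + 6.4 + 7 + 5
 = 44.4
Net = 44.4 - 21 = 23.4

23.4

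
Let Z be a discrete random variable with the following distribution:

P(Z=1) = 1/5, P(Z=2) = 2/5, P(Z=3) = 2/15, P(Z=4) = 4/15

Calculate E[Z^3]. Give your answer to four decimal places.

E[Z^3] = Σ z^3·P(Z=z)
 = 1·1/5 + 8·2/5 + 27·2/15 + 64·4/15
 = 1/5 + 16/5 + 18/5 + 256/15
 = 361/15

24.0667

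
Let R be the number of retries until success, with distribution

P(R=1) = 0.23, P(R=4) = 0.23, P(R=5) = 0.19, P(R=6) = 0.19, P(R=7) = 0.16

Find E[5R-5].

E[5R-5] = Σ (5r-5)·P(R=r)
 = 0·0.23 + 15·0.23 + 20·0.19 + 25·0.19 + 30·0.16
 = 0 + 3.45 + 3.8 + 4.75 + 4.8
 = 16.8

16.8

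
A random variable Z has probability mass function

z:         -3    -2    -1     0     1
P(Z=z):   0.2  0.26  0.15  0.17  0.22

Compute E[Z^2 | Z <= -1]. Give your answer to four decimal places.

4.9016

P(Z <= -1) = 0.2 + 0.26 + 0.15 = 0.61.
E[Z^2 | Z <= -1] = [9·0.2 + 4·0.26 + 1·0.15] / 0.61
 = 2.99 / 0.61
 = 299/61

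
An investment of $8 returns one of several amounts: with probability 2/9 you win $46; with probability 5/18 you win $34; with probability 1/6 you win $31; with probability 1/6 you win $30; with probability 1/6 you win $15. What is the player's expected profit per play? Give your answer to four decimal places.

24.3333

E[payout] = 46·2/9 + 34·5/18 + 31·1/6 + 30·1/6 + 15·1/6
 = 92/9 + 85/9 + 31/6 + 5 + 5/2
 = 97/3
Net = 97/3 - 8 = 73/3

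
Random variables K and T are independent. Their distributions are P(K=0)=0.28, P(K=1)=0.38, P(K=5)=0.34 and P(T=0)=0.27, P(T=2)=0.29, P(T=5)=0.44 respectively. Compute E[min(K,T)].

1.2226

E[min(K,T)] = Σ_k Σ_t min(k,t) · P(K=k)P(T=t)
 = 0·0.0756 + 0·0.0812 + 0·0.1232 + 0·0.1026 + 1·0.1102 + 1·0.1672 + 0·0.0918 + 2·0.0986 + 5·0.1496
 = 0 + 0 + 0 + 0 + 0.1102 + 0.1672 + 0 + 0.1972 + 0.748
 = 1.2226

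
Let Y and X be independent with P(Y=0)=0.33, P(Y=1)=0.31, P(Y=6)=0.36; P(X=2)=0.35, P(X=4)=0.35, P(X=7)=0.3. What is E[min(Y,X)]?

E[min(Y,X)] = Σ_y Σ_x min(y,x) · P(Y=y)P(X=x)
 = 0·0.1155 + 0·0.1155 + 0·0.099 + 1·0.1085 + 1·0.1085 + 1·0.093 + 2·0.126 + 4·0.126 + 6·0.108
 = 0 + 0 + 0 + 0.1085 + 0.1085 + 0.093 + 0.252 + 0.504 + 0.648
 = 1.714

1.714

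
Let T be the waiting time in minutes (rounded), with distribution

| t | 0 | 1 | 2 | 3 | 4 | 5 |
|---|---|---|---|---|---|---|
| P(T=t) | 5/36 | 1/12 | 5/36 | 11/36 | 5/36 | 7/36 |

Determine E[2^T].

E[2^T] = Σ 2^t·P(T=t)
 = 1·5/36 + 2·1/12 + 4·5/36 + 8·11/36 + 16·5/36 + 32·7/36
 = 5/36 + 1/6 + 5/9 + 22/9 + 20/9 + 56/9
 = 47/4

11.75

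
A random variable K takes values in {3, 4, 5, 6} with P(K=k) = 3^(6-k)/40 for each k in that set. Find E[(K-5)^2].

E[(K-5)^2] = Σ (k-5)^2·P(K=k)
 = 4·27/40 + 1·9/40 + 0·3/40 + 1·1/40
 = 27/10 + 9/40 + 0 + 1/40
 = 59/20

2.95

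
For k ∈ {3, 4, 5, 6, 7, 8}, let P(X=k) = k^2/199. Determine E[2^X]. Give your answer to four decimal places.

E[2^X] = Σ 2^x·P(X=x)
 = 8·9/199 + 16·16/199 + 32·25/199 + 64·36/199 + 128·49/199 + 256·64/199
 = 72/199 + 256/199 + 800/199 + 2304/199 + 6272/199 + 16384/199
 = 26088/199

131.0955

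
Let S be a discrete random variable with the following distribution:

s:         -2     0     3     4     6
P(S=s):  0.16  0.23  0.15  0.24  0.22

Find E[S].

E[S] = Σ s·P(S=s)
 = (-2)·0.16 + 0·0.23 + 3·0.15 + 4·0.24 + 6·0.22
 = (-0.32) + 0 + 0.45 + 0.96 + 1.32
 = 2.41

2.41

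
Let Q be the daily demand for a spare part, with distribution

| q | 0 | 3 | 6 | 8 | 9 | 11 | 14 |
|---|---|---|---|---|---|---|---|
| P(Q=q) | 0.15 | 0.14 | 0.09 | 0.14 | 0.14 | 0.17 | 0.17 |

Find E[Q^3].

E[Q^3] = Σ q^3·P(Q=q)
 = 0·0.15 + 27·0.14 + 216·0.09 + 512·0.14 + 729·0.14 + 1331·0.17 + 2744·0.17
 = 0 + 3.78 + 19.44 + 71.68 + 102.06 + 226.27 + 466.48
 = 889.71

889.71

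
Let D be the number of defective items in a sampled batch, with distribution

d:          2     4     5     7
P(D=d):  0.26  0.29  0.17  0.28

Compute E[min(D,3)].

2.74

E[min(D,3)] = Σ min(d,3)·P(D=d)
 = 2·0.26 + 3·0.29 + 3·0.17 + 3·0.28
 = 0.52 + 0.87 + 0.51 + 0.84
 = 2.74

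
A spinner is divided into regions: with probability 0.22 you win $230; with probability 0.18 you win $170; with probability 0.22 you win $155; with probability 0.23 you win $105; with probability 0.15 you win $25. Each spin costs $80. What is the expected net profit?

E[payout] = 230·0.22 + 170·0.18 + 155·0.22 + 105·0.23 + 25·0.15
 = 50.6 + 30.6 + 34.1 + 24.15 + 3.75
 = 143.2
Net = 143.2 - 80 = 63.2

63.2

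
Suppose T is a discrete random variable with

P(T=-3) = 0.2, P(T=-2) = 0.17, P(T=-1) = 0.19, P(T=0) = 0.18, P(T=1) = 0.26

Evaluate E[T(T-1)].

E[T(T-1)] = Σ t(t-1)·P(T=t)
 = 12·0.2 + 6·0.17 + 2·0.19 + 0·0.18 + 0·0.26
 = 2.4 + 1.02 + 0.38 + 0 + 0
 = 3.8

3.8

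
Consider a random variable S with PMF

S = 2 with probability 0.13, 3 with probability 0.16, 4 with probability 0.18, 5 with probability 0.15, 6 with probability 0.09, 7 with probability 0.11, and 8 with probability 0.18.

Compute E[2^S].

75.4

E[2^S] = Σ 2^s·P(S=s)
 = 4·0.13 + 8·0.16 + 16·0.18 + 32·0.15 + 64·0.09 + 128·0.11 + 256·0.18
 = 0.52 + 1.28 + 2.88 + 4.8 + 5.76 + 14.08 + 46.08
 = 75.4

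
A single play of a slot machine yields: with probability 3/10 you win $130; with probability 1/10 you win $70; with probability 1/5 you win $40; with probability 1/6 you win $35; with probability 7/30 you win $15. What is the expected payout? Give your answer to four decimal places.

63.3333

E[payout] = 130·3/10 + 70·1/10 + 40·1/5 + 35·1/6 + 15·7/30
 = 39 + 7 + 8 + 35/6 + 7/2
 = 190/3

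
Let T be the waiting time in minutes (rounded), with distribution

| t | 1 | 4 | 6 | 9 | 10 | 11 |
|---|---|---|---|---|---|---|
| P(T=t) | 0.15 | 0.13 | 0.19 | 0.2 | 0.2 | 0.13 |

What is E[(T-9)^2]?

15.28

E[(T-9)^2] = Σ (t-9)^2·P(T=t)
 = 64·0.15 + 25·0.13 + 9·0.19 + 0·0.2 + 1·0.2 + 4·0.13
 = 9.6 + 3.25 + 1.71 + 0 + 0.2 + 0.52
 = 15.28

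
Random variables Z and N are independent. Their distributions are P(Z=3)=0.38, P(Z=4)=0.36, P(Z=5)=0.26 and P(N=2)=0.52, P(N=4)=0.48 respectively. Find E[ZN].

11.4848

E[ZN] = Σ_z Σ_n zn · P(Z=z)P(N=n)
 = 6·0.1976 + 12·0.1824 + 8·0.1872 + 16·0.1728 + 10·0.1352 + 20·0.1248
 = 1.1856 + 2.1888 + 1.4976 + 2.7648 + 1.352 + 2.496
 = 11.4848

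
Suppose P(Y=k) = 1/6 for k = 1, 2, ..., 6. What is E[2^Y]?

E[2^Y] = Σ 2^y·P(Y=y)
 = 2·1/6 + 4·1/6 + 8·1/6 + 16·1/6 + 32·1/6 + 64·1/6
 = 1/3 + 2/3 + 4/3 + 8/3 + 16/3 + 32/3
 = 21

21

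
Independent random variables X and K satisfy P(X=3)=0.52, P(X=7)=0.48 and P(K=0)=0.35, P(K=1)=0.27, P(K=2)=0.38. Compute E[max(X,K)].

4.92

E[max(X,K)] = Σ_x Σ_k max(x,k) · P(X=x)P(K=k)
 = 3·0.182 + 3·0.1404 + 3·0.1976 + 7·0.168 + 7·0.1296 + 7·0.1824
 = 0.546 + 0.4212 + 0.5928 + 1.176 + 0.9072 + 1.2768
 = 4.92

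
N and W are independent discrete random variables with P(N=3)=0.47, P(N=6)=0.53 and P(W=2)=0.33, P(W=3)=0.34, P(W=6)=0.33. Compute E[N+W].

E[N+W] = Σ_n Σ_w (n+w) · P(N=n)P(W=w)
 = 5·0.1551 + 6·0.1598 + 9·0.1551 + 8·0.1749 + 9·0.1802 + 12·0.1749
 = 0.7755 + 0.9588 + 1.3959 + 1.3992 + 1.6218 + 2.0988
 = 8.25

8.25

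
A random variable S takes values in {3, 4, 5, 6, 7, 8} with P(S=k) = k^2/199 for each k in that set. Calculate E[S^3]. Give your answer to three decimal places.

310.266

E[S^3] = Σ s^3·P(S=s)
 = 27·9/199 + 64·16/199 + 125·25/199 + 216·36/199 + 343·49/199 + 512·64/199
 = 243/199 + 1024/199 + 3125/199 + 7776/199 + 16807/199 + 32768/199
 = 61743/199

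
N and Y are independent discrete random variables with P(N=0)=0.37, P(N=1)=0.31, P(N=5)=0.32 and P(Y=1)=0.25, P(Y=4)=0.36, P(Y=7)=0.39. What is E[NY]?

8.4422

E[NY] = Σ_n Σ_y ny · P(N=n)P(Y=y)
 = 0·0.0925 + 0·0.1332 + 0·0.1443 + 1·0.0775 + 4·0.1116 + 7·0.1209 + 5·0.08 + 20·0.1152 + 35·0.1248
 = 0 + 0 + 0 + 0.0775 + 0.4464 + 0.8463 + 0.4 + 2.304 + 4.368
 = 8.4422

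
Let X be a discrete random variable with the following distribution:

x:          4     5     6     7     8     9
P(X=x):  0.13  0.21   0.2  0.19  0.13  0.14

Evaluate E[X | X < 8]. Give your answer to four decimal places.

P(X < 8) = 0.13 + 0.21 + 0.2 + 0.19 = 0.73.
E[X | X < 8] = [4·0.13 + 5·0.21 + 6·0.2 + 7·0.19] / 0.73
 = 4.1 / 0.73
 = 410/73

5.6164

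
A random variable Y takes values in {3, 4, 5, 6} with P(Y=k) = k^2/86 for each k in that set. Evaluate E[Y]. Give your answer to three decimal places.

5.023

E[Y] = Σ y·P(Y=y)
 = 3·9/86 + 4·8/43 + 5·25/86 + 6·18/43
 = 27/86 + 32/43 + 125/86 + 108/43
 = 216/43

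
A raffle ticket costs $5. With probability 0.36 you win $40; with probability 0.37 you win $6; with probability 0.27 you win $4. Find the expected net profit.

E[payout] = 40·0.36 + 6·0.37 + 4·0.27
 = 14.4 + 2.22 + 1.08
 = 17.7
Net = 17.7 - 5 = 12.7

12.7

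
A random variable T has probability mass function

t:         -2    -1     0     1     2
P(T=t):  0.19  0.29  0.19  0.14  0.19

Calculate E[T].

-0.15

E[T] = Σ t·P(T=t)
 = (-2)·0.19 + (-1)·0.29 + 0·0.19 + 1·0.14 + 2·0.19
 = (-0.38) + (-0.29) + 0 + 0.14 + 0.38
 = -0.15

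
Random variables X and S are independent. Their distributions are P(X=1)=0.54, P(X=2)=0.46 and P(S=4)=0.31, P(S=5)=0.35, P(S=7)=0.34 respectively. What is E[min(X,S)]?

1.46

E[min(X,S)] = Σ_x Σ_s min(x,s) · P(X=x)P(S=s)
 = 1·0.1674 + 1·0.189 + 1·0.1836 + 2·0.1426 + 2·0.161 + 2·0.1564
 = 0.1674 + 0.189 + 0.1836 + 0.2852 + 0.322 + 0.3128
 = 1.46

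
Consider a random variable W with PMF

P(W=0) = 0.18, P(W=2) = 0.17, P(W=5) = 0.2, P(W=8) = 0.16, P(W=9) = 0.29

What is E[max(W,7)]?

7.74

E[max(W,7)] = Σ max(w,7)·P(W=w)
 = 7·0.18 + 7·0.17 + 7·0.2 + 8·0.16 + 9·0.29
 = 1.26 + 1.19 + 1.4 + 1.28 + 2.61
 = 7.74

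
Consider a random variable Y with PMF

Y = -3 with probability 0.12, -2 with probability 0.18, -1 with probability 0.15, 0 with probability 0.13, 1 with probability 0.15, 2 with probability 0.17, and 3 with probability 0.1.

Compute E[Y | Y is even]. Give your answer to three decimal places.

-0.042

P(Y is even) = 0.18 + 0.13 + 0.17 = 0.48.
E[Y | Y is even] = [(-2)·0.18 + 0·0.13 + 2·0.17] / 0.48
 = -0.02 / 0.48
 = -1/24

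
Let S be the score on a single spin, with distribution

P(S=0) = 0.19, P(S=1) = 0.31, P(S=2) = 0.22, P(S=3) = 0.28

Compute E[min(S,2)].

1.31

E[min(S,2)] = Σ min(s,2)·P(S=s)
 = 0·0.19 + 1·0.31 + 2·0.22 + 2·0.28
 = 0 + 0.31 + 0.44 + 0.56
 = 1.31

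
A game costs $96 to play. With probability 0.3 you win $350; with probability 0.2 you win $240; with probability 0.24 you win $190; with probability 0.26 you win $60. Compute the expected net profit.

E[payout] = 350·0.3 + 240·0.2 + 190·0.24 + 60·0.26
 = 105 + 48 + 45.6 + 15.6
 = 214.2
Net = 214.2 - 96 = 118.2

118.2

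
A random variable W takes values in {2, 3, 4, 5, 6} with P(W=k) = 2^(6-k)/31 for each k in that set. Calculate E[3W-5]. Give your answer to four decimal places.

E[3W-5] = Σ (3w-5)·P(W=w)
 = 1·16/31 + 4·8/31 + 7·4/31 + 10·2/31 + 13·1/31
 = 16/31 + 32/31 + 28/31 + 20/31 + 13/31
 = 109/31

3.5161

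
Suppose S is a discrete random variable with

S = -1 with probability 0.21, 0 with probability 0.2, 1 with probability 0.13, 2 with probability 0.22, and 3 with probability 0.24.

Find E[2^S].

E[2^S] = Σ 2^s·P(S=s)
 = 0.5·0.21 + 1·0.2 + 2·0.13 + 4·0.22 + 8·0.24
 = 0.105 + 0.2 + 0.26 + 0.88 + 1.92
 = 3.365

3.365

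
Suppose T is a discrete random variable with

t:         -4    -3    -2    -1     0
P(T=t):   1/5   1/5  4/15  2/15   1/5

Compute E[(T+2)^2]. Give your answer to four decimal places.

E[(T+2)^2] = Σ (t+2)^2·P(T=t)
 = 4·1/5 + 1·1/5 + 0·4/15 + 1·2/15 + 4·1/5
 = 4/5 + 1/5 + 0 + 2/15 + 4/5
 = 29/15

1.9333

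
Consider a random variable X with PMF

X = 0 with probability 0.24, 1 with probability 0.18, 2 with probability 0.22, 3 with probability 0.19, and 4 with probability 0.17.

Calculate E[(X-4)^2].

6.53

E[(X-4)^2] = Σ (x-4)^2·P(X=x)
 = 16·0.24 + 9·0.18 + 4·0.22 + 1·0.19 + 0·0.17
 = 3.84 + 1.62 + 0.88 + 0.19 + 0
 = 6.53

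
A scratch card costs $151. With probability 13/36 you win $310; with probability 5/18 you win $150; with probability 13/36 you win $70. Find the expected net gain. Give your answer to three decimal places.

E[payout] = 310·13/36 + 150·5/18 + 70·13/36
 = 2015/18 + 125/3 + 455/18
 = 1610/9
Net = 1610/9 - 151 = 251/9

27.889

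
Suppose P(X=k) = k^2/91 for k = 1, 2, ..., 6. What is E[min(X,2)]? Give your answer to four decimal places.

1.9890

E[min(X,2)] = Σ min(x,2)·P(X=x)
 = 1·1/91 + 2·4/91 + 2·9/91 + 2·16/91 + 2·25/91 + 2·36/91
 = 1/91 + 8/91 + 18/91 + 32/91 + 50/91 + 72/91
 = 181/91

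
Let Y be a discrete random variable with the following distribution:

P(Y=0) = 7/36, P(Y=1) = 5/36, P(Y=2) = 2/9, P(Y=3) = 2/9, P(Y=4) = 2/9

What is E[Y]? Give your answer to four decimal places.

2.1389

E[Y] = Σ y·P(Y=y)
 = 0·7/36 + 1·5/36 + 2·2/9 + 3·2/9 + 4·2/9
 = 0 + 5/36 + 4/9 + 2/3 + 8/9
 = 77/36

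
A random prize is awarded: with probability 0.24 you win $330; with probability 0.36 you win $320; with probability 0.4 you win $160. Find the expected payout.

E[payout] = 330·0.24 + 320·0.36 + 160·0.4
 = 79.2 + 115.2 + 64
 = 258.4

258.4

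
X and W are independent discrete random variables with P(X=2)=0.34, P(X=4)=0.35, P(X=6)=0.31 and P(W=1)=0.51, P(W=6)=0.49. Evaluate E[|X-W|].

E[|X-W|] = Σ_x Σ_w |x-w| · P(X=x)P(W=w)
 = 1·0.1734 + 4·0.1666 + 3·0.1785 + 2·0.1715 + 5·0.1581 + 0·0.1519
 = 0.1734 + 0.6664 + 0.5355 + 0.343 + 0.7905 + 0
 = 2.5088

2.5088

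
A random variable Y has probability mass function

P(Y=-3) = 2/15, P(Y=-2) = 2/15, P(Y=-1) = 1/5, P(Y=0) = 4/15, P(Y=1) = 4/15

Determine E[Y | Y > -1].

0.5

P(Y > -1) = 4/15 + 4/15 = 8/15.
E[Y | Y > -1] = [0·4/15 + 1·4/15] / (8/15)
 = 4/15 / (8/15)
 = 1/2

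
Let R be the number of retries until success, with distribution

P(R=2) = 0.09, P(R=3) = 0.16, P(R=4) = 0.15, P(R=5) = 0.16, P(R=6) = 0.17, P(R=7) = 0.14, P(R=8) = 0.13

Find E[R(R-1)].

24.4

E[R(R-1)] = Σ r(r-1)·P(R=r)
 = 2·0.09 + 6·0.16 + 12·0.15 + 20·0.16 + 30·0.17 + 42·0.14 + 56·0.13
 = 0.18 + 0.96 + 1.8 + 3.2 + 5.1 + 5.88 + 7.28
 = 24.4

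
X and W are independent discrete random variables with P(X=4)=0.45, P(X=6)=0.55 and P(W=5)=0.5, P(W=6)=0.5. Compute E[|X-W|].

0.95

E[|X-W|] = Σ_x Σ_w |x-w| · P(X=x)P(W=w)
 = 1·0.225 + 2·0.225 + 1·0.275 + 0·0.275
 = 0.225 + 0.45 + 0.275 + 0
 = 0.95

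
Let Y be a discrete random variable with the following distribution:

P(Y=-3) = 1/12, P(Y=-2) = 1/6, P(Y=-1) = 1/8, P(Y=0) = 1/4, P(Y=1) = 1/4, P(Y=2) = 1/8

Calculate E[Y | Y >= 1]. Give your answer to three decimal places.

1.333

P(Y >= 1) = 1/4 + 1/8 = 3/8.
E[Y | Y >= 1] = [1·1/4 + 2·1/8] / (3/8)
 = 1/2 / (3/8)
 = 4/3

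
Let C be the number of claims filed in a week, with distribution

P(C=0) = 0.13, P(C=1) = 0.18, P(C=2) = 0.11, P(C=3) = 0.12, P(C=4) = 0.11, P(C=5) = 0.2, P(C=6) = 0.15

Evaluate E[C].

E[C] = Σ c·P(C=c)
 = 0·0.13 + 1·0.18 + 2·0.11 + 3·0.12 + 4·0.11 + 5·0.2 + 6·0.15
 = 0 + 0.18 + 0.22 + 0.36 + 0.44 + 1 + 0.9
 = 3.1

3.1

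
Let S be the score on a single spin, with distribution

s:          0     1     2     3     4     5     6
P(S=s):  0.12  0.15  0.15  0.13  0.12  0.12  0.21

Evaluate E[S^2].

E[S^2] = Σ s^2·P(S=s)
 = 0·0.12 + 1·0.15 + 4·0.15 + 9·0.13 + 16·0.12 + 25·0.12 + 36·0.21
 = 0 + 0.15 + 0.6 + 1.17 + 1.92 + 3 + 7.56
 = 14.4

14.4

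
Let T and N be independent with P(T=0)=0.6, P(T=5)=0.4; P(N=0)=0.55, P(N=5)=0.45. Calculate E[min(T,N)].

E[min(T,N)] = Σ_t Σ_n min(t,n) · P(T=t)P(N=n)
 = 0·0.33 + 0·0.27 + 0·0.22 + 5·0.18
 = 0 + 0 + 0 + 0.9
 = 0.9

0.9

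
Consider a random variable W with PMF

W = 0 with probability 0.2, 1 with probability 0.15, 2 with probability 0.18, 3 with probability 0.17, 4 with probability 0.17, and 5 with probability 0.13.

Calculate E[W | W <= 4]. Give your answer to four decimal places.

P(W <= 4) = 0.2 + 0.15 + 0.18 + 0.17 + 0.17 = 0.87.
E[W | W <= 4] = [0·0.2 + 1·0.15 + 2·0.18 + 3·0.17 + 4·0.17] / 0.87
 = 1.7 / 0.87
 = 170/87

1.9540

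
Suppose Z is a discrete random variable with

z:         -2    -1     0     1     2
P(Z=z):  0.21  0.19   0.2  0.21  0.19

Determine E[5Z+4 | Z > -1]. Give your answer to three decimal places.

8.917

P(Z > -1) = 0.2 + 0.21 + 0.19 = 0.6.
E[5Z+4 | Z > -1] = [4·0.2 + 9·0.21 + 14·0.19] / 0.6
 = 5.35 / 0.6
 = 107/12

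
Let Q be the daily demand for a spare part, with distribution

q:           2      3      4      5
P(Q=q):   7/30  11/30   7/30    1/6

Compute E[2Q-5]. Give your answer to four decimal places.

E[2Q-5] = Σ (2q-5)·P(Q=q)
 = (-1)·7/30 + 1·11/30 + 3·7/30 + 5·1/6
 = (-7/30) + 11/30 + 7/10 + 5/6
 = 5/3

1.6667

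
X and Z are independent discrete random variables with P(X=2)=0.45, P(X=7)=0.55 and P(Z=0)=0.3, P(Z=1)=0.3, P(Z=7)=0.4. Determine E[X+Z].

7.85

E[X+Z] = Σ_x Σ_z (x+z) · P(X=x)P(Z=z)
 = 2·0.135 + 3·0.135 + 9·0.18 + 7·0.165 + 8·0.165 + 14·0.22
 = 0.27 + 0.405 + 1.62 + 1.155 + 1.32 + 3.08
 = 7.85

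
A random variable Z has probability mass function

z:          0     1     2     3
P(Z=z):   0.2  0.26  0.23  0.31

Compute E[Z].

E[Z] = Σ z·P(Z=z)
 = 0·0.2 + 1·0.26 + 2·0.23 + 3·0.31
 = 0 + 0.26 + 0.46 + 0.93
 = 1.65

1.65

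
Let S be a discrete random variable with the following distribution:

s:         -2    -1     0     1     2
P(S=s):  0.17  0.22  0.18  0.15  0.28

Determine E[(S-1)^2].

2.87

E[(S-1)^2] = Σ (s-1)^2·P(S=s)
 = 9·0.17 + 4·0.22 + 1·0.18 + 0·0.15 + 1·0.28
 = 1.53 + 0.88 + 0.18 + 0 + 0.28
 = 2.87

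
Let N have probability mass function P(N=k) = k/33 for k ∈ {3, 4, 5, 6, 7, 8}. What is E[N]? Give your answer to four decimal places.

6.0303

E[N] = Σ n·P(N=n)
 = 3·1/11 + 4·4/33 + 5·5/33 + 6·2/11 + 7·7/33 + 8·8/33
 = 3/11 + 16/33 + 25/33 + 12/11 + 49/33 + 64/33
 = 199/33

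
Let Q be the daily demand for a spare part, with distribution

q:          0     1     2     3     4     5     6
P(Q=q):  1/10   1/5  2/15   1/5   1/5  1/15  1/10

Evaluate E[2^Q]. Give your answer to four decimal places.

14.3667

E[2^Q] = Σ 2^q·P(Q=q)
 = 1·1/10 + 2·1/5 + 4·2/15 + 8·1/5 + 16·1/5 + 32·1/15 + 64·1/10
 = 1/10 + 2/5 + 8/15 + 8/5 + 16/5 + 32/15 + 32/5
 = 431/30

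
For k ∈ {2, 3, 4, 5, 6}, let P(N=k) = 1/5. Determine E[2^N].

24.8

E[2^N] = Σ 2^n·P(N=n)
 = 4·1/5 + 8·1/5 + 16·1/5 + 32·1/5 + 64·1/5
 = 4/5 + 8/5 + 16/5 + 32/5 + 64/5
 = 124/5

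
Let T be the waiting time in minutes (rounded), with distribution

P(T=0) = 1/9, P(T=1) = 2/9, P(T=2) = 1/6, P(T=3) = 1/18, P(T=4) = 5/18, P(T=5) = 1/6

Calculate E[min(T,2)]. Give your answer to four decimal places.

E[min(T,2)] = Σ min(t,2)·P(T=t)
 = 0·1/9 + 1·2/9 + 2·1/6 + 2·1/18 + 2·5/18 + 2·1/6
 = 0 + 2/9 + 1/3 + 1/9 + 5/9 + 1/3
 = 14/9

1.5556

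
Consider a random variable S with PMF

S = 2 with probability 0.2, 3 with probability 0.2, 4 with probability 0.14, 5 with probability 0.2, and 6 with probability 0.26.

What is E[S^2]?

E[S^2] = Σ s^2·P(S=s)
 = 4·0.2 + 9·0.2 + 16·0.14 + 25·0.2 + 36·0.26
 = 0.8 + 1.8 + 2.24 + 5 + 9.36
 = 19.2

19.2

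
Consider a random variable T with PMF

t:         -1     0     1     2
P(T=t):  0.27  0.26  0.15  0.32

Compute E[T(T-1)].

1.18

E[T(T-1)] = Σ t(t-1)·P(T=t)
 = 2·0.27 + 0·0.26 + 0·0.15 + 2·0.32
 = 0.54 + 0 + 0 + 0.64
 = 1.18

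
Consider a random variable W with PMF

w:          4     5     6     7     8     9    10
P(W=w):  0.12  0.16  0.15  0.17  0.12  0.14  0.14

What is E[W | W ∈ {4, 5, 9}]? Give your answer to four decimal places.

P(W ∈ {4, 5, 9}) = 0.12 + 0.16 + 0.14 = 0.42.
E[W | W ∈ {4, 5, 9}] = [4·0.12 + 5·0.16 + 9·0.14] / 0.42
 = 2.54 / 0.42
 = 127/21

6.0476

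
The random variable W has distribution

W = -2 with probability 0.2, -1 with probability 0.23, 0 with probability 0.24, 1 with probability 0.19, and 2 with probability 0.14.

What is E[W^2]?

E[W^2] = Σ w^2·P(W=w)
 = 4·0.2 + 1·0.23 + 0·0.24 + 1·0.19 + 4·0.14
 = 0.8 + 0.23 + 0 + 0.19 + 0.56
 = 1.78

1.78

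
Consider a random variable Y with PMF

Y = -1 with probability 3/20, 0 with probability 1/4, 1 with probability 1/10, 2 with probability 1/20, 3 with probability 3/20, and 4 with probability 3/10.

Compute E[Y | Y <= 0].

-0.375

P(Y <= 0) = 3/20 + 1/4 = 2/5.
E[Y | Y <= 0] = [(-1)·3/20 + 0·1/4] / (2/5)
 = -3/20 / (2/5)
 = -3/8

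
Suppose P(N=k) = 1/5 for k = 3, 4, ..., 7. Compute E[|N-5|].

1.2

E[|N-5|] = Σ |n-5|·P(N=n)
 = 2·1/5 + 1·1/5 + 0·1/5 + 1·1/5 + 2·1/5
 = 2/5 + 1/5 + 0 + 1/5 + 2/5
 = 6/5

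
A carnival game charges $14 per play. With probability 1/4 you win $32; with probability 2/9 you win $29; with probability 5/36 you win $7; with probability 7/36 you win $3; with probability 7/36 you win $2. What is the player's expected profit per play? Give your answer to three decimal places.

2.389

E[payout] = 32·1/4 + 29·2/9 + 7·5/36 + 3·7/36 + 2·7/36
 = 8 + 58/9 + 35/36 + 7/12 + 7/18
 = 295/18
Net = 295/18 - 14 = 43/18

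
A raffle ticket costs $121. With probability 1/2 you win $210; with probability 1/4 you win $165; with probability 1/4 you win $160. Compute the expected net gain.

E[payout] = 210·1/2 + 165·1/4 + 160·1/4
 = 105 + 165/4 + 40
 = 745/4
Net = 745/4 - 121 = 261/4

65.25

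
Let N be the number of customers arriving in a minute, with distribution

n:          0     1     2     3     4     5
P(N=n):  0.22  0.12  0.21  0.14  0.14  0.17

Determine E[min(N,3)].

E[min(N,3)] = Σ min(n,3)·P(N=n)
 = 0·0.22 + 1·0.12 + 2·0.21 + 3·0.14 + 3·0.14 + 3·0.17
 = 0 + 0.12 + 0.42 + 0.42 + 0.42 + 0.51
 = 1.89

1.89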